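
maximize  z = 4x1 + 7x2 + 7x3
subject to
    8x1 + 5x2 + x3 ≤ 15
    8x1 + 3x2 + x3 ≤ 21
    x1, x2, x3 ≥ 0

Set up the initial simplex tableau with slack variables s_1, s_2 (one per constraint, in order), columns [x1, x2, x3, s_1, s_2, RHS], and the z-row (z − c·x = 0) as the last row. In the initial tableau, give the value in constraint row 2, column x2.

Constraint 2 has coefficient 3 on x2.

3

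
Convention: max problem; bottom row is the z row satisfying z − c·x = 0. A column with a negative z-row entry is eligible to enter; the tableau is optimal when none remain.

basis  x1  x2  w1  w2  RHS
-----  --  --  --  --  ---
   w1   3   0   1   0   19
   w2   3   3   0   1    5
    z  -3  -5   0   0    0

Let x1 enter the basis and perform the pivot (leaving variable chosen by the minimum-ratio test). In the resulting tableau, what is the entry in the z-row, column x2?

Ratio test on column x1 — row 1: 19/3 = 19/3; row 2: 5/3 = 5/3. Minimum is 5/3 at row 2 (w2 leaves); pivot element 3.
Divide row 2 by 3; eliminate column x1 from the other rows.
z-row update in column x2: -5 − (-3)·1 = -2.

-2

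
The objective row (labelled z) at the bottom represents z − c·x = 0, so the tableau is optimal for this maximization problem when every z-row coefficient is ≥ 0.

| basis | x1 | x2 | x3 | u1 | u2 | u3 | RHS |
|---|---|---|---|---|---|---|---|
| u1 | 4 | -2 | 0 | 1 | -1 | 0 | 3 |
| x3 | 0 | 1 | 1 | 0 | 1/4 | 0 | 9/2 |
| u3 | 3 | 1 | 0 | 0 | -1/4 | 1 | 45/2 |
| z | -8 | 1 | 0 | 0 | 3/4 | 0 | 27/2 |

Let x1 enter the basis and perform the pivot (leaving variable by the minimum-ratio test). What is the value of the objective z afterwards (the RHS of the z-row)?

Ratio test on column x1 — row 1: 3/4 = 3/4; row 2: entry 0 ≤ 0; row 3: (45/2)/3 = 15/2. Minimum is 3/4 at row 1 (u1 leaves); pivot element 4.
Pivot on row 1; the z-row RHS becomes 27/2 − (-8)·(3/4) = 39/2.

39/2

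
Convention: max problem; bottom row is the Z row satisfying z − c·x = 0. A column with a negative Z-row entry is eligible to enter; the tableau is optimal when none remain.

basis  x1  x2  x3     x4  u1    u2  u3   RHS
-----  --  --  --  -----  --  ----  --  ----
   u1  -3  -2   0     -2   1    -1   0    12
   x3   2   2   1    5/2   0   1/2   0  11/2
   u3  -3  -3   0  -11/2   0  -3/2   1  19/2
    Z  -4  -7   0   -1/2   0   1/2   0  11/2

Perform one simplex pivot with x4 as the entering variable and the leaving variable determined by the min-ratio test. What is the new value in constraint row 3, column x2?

Ratio test on column x4 — row 1: entry -2 ≤ 0; row 2: (11/2)/(5/2) = 11/5; row 3: entry -11/2 ≤ 0. Minimum is 11/5 at row 2 (x3 leaves); pivot element 5/2.
Divide row 2 by 5/2; eliminate column x4 from the other rows.
Row 3 update in column x2: -3 − (-11/2)·(4/5) = 7/5.

7/5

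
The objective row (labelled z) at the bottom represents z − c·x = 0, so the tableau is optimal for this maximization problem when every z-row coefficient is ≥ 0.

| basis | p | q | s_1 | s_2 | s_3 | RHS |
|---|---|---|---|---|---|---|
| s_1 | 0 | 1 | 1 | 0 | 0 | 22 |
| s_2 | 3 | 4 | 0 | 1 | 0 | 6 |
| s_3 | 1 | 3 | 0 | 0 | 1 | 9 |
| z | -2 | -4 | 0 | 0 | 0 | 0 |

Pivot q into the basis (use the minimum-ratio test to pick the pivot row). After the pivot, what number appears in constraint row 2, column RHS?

3/2

Ratio test on column q — row 1: 22/1 = 22; row 2: 6/4 = 3/2; row 3: 9/3 = 3. Minimum is 3/2 at row 2 (s_2 leaves); pivot element 4.
Divide row 2 by 4; eliminate column q from the other rows.
In the new row 2, the RHS entry is the old entry divided by the pivot: 6/4 = 3/2.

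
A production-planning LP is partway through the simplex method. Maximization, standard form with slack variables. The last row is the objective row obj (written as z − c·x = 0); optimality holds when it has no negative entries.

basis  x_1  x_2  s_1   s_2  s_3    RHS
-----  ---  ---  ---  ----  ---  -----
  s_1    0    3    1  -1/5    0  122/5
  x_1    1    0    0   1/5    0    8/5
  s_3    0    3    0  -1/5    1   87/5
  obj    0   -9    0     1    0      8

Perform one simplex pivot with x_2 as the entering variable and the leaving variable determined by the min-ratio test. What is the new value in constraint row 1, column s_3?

Ratio test on column x_2 — row 1: (122/5)/3 = 122/15; row 2: entry 0 ≤ 0; row 3: (87/5)/3 = 29/5. Minimum is 29/5 at row 3 (s_3 leaves); pivot element 3.
Divide row 3 by 3; eliminate column x_2 from the other rows.
Row 1 update in column s_3: 0 − 3·(1/3) = -1.

-1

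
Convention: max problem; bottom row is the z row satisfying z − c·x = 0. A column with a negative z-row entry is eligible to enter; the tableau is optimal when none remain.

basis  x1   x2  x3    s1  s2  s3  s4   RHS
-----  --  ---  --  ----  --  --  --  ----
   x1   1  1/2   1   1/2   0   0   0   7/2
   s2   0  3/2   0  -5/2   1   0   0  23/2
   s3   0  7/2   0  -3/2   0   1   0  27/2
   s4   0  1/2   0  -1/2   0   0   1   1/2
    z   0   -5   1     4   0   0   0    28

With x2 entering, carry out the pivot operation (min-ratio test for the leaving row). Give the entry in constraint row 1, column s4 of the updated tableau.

-1

Ratio test on column x2 — row 1: (7/2)/(1/2) = 7; row 2: (23/2)/(3/2) = 23/3; row 3: (27/2)/(7/2) = 27/7; row 4: (1/2)/(1/2) = 1. Minimum is 1 at row 4 (s4 leaves); pivot element 1/2.
Divide row 4 by 1/2; eliminate column x2 from the other rows.
Row 1 update in column s4: 0 − (1/2)·2 = -1.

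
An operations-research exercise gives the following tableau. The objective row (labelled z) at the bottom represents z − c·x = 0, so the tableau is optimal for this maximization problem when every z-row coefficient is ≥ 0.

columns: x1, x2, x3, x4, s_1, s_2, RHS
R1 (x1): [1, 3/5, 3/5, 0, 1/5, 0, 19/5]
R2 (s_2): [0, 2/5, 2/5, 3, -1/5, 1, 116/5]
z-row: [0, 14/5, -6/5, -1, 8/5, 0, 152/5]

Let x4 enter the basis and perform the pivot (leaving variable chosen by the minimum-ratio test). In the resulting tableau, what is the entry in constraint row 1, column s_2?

0

Ratio test on column x4 — row 1: entry 0 ≤ 0; row 2: (116/5)/3 = 116/15. Minimum is 116/15 at row 2 (s_2 leaves); pivot element 3.
Divide row 2 by 3; eliminate column x4 from the other rows.
Row 1 update in column s_2: 0 − 0·(1/3) = 0.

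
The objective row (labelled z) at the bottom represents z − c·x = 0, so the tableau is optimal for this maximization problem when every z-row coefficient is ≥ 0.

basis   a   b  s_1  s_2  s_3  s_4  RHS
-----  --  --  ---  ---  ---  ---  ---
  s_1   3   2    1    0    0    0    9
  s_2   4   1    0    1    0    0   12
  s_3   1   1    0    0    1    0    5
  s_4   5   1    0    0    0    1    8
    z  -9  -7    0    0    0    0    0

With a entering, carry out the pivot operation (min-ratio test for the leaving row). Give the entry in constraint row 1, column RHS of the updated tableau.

Ratio test on column a — row 1: 9/3 = 3; row 2: 12/4 = 3; row 3: 5/1 = 5; row 4: 8/5 = 8/5. Minimum is 8/5 at row 4 (s_4 leaves); pivot element 5.
Divide row 4 by 5; eliminate column a from the other rows.
Row 1 update in column RHS: 9 − 3·(8/5) = 21/5.

21/5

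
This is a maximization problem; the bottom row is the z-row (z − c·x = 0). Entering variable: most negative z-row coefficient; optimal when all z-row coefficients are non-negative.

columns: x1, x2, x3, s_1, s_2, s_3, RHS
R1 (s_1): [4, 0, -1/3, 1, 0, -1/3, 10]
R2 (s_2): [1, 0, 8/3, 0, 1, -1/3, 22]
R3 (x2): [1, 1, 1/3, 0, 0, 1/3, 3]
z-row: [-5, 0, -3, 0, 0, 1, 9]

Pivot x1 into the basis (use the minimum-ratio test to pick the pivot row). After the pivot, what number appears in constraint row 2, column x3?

11/4

Ratio test on column x1 — row 1: 10/4 = 5/2; row 2: 22/1 = 22; row 3: 3/1 = 3. Minimum is 5/2 at row 1 (s_1 leaves); pivot element 4.
Divide row 1 by 4; eliminate column x1 from the other rows.
Row 2 update in column x3: 8/3 − 1·(-1/12) = 11/4.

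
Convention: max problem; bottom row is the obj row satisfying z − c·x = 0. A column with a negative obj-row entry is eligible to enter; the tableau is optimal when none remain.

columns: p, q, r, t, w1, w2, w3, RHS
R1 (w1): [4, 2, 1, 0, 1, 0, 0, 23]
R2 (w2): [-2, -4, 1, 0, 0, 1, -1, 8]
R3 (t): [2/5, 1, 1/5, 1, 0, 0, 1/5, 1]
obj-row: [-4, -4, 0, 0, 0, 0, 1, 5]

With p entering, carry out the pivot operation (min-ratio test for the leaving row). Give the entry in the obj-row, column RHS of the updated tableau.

15

Ratio test on column p — row 1: 23/4 = 23/4; row 2: entry -2 ≤ 0; row 3: 1/(2/5) = 5/2. Minimum is 5/2 at row 3 (t leaves); pivot element 2/5.
Divide row 3 by 2/5; eliminate column p from the other rows.
obj-row update in column RHS: 5 − (-4)·(5/2) = 15.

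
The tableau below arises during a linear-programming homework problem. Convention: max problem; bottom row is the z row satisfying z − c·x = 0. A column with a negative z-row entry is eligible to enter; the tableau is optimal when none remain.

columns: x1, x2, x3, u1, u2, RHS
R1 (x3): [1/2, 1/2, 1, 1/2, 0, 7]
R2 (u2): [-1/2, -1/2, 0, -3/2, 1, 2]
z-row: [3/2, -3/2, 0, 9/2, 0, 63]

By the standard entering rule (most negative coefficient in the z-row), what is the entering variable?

x2

Negative z-row entries: x2: -3/2.
The most negative is -3/2 in column x2, so x2 enters.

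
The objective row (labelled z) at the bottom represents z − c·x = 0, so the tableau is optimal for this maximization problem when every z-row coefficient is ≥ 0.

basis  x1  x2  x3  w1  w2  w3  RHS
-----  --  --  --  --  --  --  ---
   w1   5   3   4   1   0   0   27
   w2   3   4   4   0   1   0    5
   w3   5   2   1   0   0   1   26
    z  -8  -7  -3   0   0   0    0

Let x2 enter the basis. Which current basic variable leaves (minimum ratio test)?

Column x2 entries and ratios — w1: 27/3 = 9; w2: 5/4 = 5/4; w3: 26/2 = 13.
Smallest ratio is 5/4 in the row of w2, so w2 leaves.

w2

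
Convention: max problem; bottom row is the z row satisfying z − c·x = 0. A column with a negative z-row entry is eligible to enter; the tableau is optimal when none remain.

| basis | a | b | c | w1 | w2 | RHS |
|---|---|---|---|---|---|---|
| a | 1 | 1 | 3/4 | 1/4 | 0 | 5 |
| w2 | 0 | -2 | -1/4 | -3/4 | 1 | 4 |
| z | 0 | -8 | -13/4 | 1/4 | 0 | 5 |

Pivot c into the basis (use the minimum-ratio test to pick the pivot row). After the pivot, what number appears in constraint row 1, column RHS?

20/3

Ratio test on column c — row 1: 5/(3/4) = 20/3; row 2: entry -1/4 ≤ 0. Minimum is 20/3 at row 1 (a leaves); pivot element 3/4.
Divide row 1 by 3/4; eliminate column c from the other rows.
In the new row 1, the RHS entry is the old entry divided by the pivot: 5/(3/4) = 20/3.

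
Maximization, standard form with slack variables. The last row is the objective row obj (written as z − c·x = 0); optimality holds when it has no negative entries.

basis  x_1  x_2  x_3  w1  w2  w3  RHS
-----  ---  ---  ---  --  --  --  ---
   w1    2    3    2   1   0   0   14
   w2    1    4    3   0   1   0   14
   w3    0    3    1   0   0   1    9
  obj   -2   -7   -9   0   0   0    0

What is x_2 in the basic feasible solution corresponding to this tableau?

0

x_2 is not in the basis, so in the current basic feasible solution x_2 = 0.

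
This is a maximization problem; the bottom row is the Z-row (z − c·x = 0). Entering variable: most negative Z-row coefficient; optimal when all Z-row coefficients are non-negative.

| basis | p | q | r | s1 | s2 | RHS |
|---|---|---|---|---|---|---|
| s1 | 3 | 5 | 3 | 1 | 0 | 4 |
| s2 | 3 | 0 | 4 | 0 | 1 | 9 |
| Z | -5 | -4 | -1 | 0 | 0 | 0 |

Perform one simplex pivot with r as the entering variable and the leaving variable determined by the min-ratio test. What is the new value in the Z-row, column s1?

1/3

Ratio test on column r — row 1: 4/3 = 4/3; row 2: 9/4 = 9/4. Minimum is 4/3 at row 1 (s1 leaves); pivot element 3.
Divide row 1 by 3; eliminate column r from the other rows.
Z-row update in column s1: 0 − (-1)·(1/3) = 1/3.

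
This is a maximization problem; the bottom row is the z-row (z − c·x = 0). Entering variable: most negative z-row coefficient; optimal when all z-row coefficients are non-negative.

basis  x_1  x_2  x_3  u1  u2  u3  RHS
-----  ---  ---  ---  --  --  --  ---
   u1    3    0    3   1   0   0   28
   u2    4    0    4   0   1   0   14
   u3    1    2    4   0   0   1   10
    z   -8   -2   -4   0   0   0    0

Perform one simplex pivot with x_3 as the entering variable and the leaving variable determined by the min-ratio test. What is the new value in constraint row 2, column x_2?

-2

Ratio test on column x_3 — row 1: 28/3 = 28/3; row 2: 14/4 = 7/2; row 3: 10/4 = 5/2. Minimum is 5/2 at row 3 (u3 leaves); pivot element 4.
Divide row 3 by 4; eliminate column x_3 from the other rows.
Row 2 update in column x_2: 0 − 4·(1/2) = -2.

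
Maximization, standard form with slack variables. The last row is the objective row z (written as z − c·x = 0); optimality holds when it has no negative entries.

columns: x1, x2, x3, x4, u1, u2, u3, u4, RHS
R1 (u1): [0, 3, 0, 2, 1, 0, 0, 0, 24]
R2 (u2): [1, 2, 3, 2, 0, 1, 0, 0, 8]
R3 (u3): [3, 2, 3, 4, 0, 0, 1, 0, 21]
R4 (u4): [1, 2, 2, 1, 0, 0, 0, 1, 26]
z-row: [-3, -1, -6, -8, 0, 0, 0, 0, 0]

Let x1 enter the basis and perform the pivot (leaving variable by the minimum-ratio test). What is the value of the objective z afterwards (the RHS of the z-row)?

Ratio test on column x1 — row 1: entry 0 ≤ 0; row 2: 8/1 = 8; row 3: 21/3 = 7; row 4: 26/1 = 26. Minimum is 7 at row 3 (u3 leaves); pivot element 3.
Pivot on row 3; the z-row RHS becomes 0 − (-3)·7 = 21.

21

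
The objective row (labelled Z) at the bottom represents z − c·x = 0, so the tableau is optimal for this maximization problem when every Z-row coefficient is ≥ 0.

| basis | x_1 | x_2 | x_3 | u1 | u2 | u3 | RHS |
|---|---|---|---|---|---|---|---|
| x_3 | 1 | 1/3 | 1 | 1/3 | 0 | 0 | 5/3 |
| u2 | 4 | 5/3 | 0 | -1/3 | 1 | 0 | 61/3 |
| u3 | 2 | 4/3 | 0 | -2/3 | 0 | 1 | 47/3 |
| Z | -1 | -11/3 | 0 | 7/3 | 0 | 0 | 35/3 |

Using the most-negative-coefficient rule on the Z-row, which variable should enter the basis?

Negative Z-row entries: x_1: -1, x_2: -11/3.
The most negative is -11/3 in column x_2, so x_2 enters.

x_2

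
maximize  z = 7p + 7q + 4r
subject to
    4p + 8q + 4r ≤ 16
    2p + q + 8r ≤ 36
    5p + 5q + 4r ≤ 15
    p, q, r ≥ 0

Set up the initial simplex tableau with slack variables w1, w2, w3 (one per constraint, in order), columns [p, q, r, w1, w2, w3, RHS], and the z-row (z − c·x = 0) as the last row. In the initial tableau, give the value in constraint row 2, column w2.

Slack w2 belongs to constraint 2; its column is the unit vector e_2, so the entry in row 2 is 1.

1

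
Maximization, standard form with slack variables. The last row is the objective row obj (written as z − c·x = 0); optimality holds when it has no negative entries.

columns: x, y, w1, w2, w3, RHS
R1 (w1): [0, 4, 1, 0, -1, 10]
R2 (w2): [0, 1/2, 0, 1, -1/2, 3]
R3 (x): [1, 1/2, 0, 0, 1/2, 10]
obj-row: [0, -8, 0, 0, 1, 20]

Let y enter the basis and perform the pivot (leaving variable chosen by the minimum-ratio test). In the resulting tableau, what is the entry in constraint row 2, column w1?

-1/8

Ratio test on column y — row 1: 10/4 = 5/2; row 2: 3/(1/2) = 6; row 3: 10/(1/2) = 20. Minimum is 5/2 at row 1 (w1 leaves); pivot element 4.
Divide row 1 by 4; eliminate column y from the other rows.
Row 2 update in column w1: 0 − (1/2)·(1/4) = -1/8.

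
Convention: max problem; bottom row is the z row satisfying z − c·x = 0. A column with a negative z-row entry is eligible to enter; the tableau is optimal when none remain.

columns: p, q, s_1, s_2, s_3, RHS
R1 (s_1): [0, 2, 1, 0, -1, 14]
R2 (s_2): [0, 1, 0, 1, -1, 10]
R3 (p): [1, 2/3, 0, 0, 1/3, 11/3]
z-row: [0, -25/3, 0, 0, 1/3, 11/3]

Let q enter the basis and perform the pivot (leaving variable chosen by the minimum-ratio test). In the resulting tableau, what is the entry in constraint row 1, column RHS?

Ratio test on column q — row 1: 14/2 = 7; row 2: 10/1 = 10; row 3: (11/3)/(2/3) = 11/2. Minimum is 11/2 at row 3 (p leaves); pivot element 2/3.
Divide row 3 by 2/3; eliminate column q from the other rows.
Row 1 update in column RHS: 14 − 2·(11/2) = 3.

3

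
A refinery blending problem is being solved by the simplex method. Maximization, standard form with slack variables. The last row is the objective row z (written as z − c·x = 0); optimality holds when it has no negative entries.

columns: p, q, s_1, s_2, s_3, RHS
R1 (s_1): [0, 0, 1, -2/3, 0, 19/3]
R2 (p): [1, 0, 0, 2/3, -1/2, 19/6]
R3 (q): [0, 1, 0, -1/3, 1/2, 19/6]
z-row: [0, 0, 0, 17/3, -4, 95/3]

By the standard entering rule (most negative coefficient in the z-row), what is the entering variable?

Negative z-row entries: s_3: -4.
The most negative is -4 in column s_3, so s_3 enters.

s_3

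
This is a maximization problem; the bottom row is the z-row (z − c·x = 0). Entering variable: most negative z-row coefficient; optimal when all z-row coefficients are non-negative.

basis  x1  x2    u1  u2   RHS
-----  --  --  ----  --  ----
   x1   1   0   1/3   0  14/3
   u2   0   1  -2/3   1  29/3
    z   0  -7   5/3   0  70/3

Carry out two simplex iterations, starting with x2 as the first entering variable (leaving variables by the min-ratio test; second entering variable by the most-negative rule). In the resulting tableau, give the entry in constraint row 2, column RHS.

Ratio test on column x2 — row 1: entry 0 ≤ 0; row 2: (29/3)/1 = 29/3. Minimum is 29/3 at row 2 (u2 leaves); pivot element 1.
Divide row 2 by 1; eliminate column x2 from the other rows.
Second iteration: most negative z-row entry is -3 in column u1, so u1 enters.
Ratio test on column u1 — row 1: (14/3)/(1/3) = 14; row 2: entry -2/3 ≤ 0. Minimum is 14 at row 1 (x1 leaves); pivot element 1/3.
Divide row 1 by 1/3; eliminate column u1 from the other rows.
After both pivots, the entry at constraint row 2, column RHS is 19.

19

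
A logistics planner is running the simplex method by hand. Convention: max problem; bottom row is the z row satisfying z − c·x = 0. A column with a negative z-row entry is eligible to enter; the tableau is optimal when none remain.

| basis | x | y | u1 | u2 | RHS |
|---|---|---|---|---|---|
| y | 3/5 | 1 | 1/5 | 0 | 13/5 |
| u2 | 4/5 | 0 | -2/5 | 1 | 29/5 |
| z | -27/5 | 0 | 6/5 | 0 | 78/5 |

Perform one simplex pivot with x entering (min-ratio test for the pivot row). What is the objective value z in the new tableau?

Ratio test on column x — row 1: (13/5)/(3/5) = 13/3; row 2: (29/5)/(4/5) = 29/4. Minimum is 13/3 at row 1 (y leaves); pivot element 3/5.
Pivot on row 1; the z-row RHS becomes 78/5 − (-27/5)·(13/3) = 39.

39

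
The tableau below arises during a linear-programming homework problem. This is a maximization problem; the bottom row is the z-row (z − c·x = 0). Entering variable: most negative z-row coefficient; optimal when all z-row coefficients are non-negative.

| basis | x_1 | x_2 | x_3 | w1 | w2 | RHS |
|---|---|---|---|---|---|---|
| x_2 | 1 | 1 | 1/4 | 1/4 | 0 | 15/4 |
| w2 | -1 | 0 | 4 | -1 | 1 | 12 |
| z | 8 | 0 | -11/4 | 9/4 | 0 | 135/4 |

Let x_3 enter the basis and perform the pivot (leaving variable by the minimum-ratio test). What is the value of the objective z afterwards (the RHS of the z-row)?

Ratio test on column x_3 — row 1: (15/4)/(1/4) = 15; row 2: 12/4 = 3. Minimum is 3 at row 2 (w2 leaves); pivot element 4.
Pivot on row 2; the z-row RHS becomes 135/4 − (-11/4)·3 = 42.

42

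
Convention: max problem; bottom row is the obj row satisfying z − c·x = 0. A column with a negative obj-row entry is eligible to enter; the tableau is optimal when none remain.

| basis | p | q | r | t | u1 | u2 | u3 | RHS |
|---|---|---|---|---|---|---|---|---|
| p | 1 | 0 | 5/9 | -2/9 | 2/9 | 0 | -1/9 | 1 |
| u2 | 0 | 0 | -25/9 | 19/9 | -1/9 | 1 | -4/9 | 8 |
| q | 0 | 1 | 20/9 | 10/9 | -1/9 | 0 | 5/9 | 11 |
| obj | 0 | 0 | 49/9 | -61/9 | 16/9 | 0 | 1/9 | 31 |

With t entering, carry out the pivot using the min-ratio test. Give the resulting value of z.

Ratio test on column t — row 1: entry -2/9 ≤ 0; row 2: 8/(19/9) = 72/19; row 3: 11/(10/9) = 99/10. Minimum is 72/19 at row 2 (u2 leaves); pivot element 19/9.
Pivot on row 2; the obj-row RHS becomes 31 − (-61/9)·(72/19) = 1077/19.

1077/19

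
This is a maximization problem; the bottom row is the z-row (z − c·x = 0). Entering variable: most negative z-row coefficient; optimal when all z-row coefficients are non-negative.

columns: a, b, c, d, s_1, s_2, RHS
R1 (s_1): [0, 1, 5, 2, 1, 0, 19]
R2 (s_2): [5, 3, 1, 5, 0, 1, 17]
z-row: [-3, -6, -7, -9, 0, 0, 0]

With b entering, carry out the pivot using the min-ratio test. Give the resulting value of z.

34

Ratio test on column b — row 1: 19/1 = 19; row 2: 17/3 = 17/3. Minimum is 17/3 at row 2 (s_2 leaves); pivot element 3.
Pivot on row 2; the z-row RHS becomes 0 − (-6)·(17/3) = 34.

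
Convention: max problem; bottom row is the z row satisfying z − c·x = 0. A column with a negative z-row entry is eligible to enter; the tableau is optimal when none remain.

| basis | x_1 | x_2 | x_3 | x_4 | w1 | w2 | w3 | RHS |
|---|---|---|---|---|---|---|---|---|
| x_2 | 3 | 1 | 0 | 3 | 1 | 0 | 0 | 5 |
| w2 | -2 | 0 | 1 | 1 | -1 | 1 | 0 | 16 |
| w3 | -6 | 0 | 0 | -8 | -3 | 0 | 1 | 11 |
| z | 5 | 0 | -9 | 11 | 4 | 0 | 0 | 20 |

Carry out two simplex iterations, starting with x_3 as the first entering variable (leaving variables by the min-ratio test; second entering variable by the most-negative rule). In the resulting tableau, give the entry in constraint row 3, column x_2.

2

Ratio test on column x_3 — row 1: entry 0 ≤ 0; row 2: 16/1 = 16; row 3: entry 0 ≤ 0. Minimum is 16 at row 2 (w2 leaves); pivot element 1.
Divide row 2 by 1; eliminate column x_3 from the other rows.
Second iteration: most negative z-row entry is -13 in column x_1, so x_1 enters.
Ratio test on column x_1 — row 1: 5/3 = 5/3; row 2: entry -2 ≤ 0; row 3: entry -6 ≤ 0. Minimum is 5/3 at row 1 (x_2 leaves); pivot element 3.
Divide row 1 by 3; eliminate column x_1 from the other rows.
After both pivots, the entry at constraint row 3, column x_2 is 2.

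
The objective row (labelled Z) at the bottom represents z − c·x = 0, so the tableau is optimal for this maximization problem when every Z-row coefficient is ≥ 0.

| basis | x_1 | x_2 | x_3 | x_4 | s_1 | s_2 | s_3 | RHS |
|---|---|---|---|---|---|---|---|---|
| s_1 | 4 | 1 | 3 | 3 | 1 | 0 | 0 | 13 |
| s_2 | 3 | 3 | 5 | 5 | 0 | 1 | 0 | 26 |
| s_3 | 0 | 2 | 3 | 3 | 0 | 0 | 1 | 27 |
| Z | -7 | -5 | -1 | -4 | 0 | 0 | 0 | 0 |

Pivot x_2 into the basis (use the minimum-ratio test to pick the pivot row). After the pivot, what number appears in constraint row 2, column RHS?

26/3

Ratio test on column x_2 — row 1: 13/1 = 13; row 2: 26/3 = 26/3; row 3: 27/2 = 27/2. Minimum is 26/3 at row 2 (s_2 leaves); pivot element 3.
Divide row 2 by 3; eliminate column x_2 from the other rows.
In the new row 2, the RHS entry is the old entry divided by the pivot: 26/3 = 26/3.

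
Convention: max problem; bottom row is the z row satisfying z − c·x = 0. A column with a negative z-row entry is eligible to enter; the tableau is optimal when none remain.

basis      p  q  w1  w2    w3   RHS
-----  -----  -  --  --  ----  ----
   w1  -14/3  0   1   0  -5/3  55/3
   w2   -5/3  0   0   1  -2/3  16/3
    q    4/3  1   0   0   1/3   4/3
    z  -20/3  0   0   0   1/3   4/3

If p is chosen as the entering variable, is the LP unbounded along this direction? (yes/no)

Column p has positive entries in row(s) 3, so the ratio test bounds it — not unbounded.

no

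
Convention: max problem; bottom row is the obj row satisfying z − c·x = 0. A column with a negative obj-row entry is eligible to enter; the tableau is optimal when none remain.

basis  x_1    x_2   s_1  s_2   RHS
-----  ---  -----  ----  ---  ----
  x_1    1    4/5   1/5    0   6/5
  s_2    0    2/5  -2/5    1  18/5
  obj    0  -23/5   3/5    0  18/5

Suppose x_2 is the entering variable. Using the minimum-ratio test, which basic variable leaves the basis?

Column x_2 entries and ratios — x_1: (6/5)/(4/5) = 3/2; s_2: (18/5)/(2/5) = 9.
Smallest ratio is 3/2 in the row of x_1, so x_1 leaves.

x_1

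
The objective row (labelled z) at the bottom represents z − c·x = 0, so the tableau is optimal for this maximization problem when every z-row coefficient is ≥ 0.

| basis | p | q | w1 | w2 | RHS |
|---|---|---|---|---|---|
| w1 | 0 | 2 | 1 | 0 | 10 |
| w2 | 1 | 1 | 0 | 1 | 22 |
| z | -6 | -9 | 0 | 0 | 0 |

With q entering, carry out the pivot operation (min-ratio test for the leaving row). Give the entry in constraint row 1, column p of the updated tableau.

Ratio test on column q — row 1: 10/2 = 5; row 2: 22/1 = 22. Minimum is 5 at row 1 (w1 leaves); pivot element 2.
Divide row 1 by 2; eliminate column q from the other rows.
In the new row 1, the p entry is the old entry divided by the pivot: 0/2 = 0.

0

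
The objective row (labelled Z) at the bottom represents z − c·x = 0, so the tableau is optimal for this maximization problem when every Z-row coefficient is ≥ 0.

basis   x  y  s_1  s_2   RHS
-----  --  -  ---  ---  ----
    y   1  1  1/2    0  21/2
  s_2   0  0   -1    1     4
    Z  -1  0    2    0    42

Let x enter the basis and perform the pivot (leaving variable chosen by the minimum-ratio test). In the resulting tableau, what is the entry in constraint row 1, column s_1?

1/2

Ratio test on column x — row 1: (21/2)/1 = 21/2; row 2: entry 0 ≤ 0. Minimum is 21/2 at row 1 (y leaves); pivot element 1.
Divide row 1 by 1; eliminate column x from the other rows.
In the new row 1, the s_1 entry is the old entry divided by the pivot: (1/2)/1 = 1/2.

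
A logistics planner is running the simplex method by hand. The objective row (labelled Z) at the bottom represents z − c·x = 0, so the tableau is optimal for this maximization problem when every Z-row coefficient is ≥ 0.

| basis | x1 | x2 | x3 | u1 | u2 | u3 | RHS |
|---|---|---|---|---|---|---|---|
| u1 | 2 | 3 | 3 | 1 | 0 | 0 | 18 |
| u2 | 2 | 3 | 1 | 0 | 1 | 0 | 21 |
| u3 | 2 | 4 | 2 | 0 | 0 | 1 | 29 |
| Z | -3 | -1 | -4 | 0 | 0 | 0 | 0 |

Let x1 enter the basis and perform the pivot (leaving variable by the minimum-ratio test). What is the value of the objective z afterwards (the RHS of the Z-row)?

Ratio test on column x1 — row 1: 18/2 = 9; row 2: 21/2 = 21/2; row 3: 29/2 = 29/2. Minimum is 9 at row 1 (u1 leaves); pivot element 2.
Pivot on row 1; the Z-row RHS becomes 0 − (-3)·9 = 27.

27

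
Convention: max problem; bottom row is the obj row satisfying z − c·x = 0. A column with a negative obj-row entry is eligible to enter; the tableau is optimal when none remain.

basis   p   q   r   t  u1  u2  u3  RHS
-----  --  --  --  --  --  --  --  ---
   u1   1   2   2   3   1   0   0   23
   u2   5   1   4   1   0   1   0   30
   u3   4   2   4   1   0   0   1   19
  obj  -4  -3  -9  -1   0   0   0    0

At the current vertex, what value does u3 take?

19

u3 is basic (row 3); its value is the RHS of that row, 19.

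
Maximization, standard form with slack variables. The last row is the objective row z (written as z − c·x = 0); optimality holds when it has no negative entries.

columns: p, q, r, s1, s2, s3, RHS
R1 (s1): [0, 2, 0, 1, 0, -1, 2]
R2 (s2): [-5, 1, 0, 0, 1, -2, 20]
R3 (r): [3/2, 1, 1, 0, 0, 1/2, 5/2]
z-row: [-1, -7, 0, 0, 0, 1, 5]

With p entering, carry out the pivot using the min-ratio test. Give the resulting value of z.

20/3

Ratio test on column p — row 1: entry 0 ≤ 0; row 2: entry -5 ≤ 0; row 3: (5/2)/(3/2) = 5/3. Minimum is 5/3 at row 3 (r leaves); pivot element 3/2.
Pivot on row 3; the z-row RHS becomes 5 − (-1)·(5/3) = 20/3.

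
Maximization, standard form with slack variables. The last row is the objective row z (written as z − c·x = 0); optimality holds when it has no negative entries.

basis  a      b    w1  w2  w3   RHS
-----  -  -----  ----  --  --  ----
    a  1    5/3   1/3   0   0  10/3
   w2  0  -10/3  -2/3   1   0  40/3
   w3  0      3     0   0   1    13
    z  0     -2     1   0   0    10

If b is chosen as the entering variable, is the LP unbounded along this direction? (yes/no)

no

Column b has positive entries in row(s) 1, 3, so the ratio test bounds it — not unbounded.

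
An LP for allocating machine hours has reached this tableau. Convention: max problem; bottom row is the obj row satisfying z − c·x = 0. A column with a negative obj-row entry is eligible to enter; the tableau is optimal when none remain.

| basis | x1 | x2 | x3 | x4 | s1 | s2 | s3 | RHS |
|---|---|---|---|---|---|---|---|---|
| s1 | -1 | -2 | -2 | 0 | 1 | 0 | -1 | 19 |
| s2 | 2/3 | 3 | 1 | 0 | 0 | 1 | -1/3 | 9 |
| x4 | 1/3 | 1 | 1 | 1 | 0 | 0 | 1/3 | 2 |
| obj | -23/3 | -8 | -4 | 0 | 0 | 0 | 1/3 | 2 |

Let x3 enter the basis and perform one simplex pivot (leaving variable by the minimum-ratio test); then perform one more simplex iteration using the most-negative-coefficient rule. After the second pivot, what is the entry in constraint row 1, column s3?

Ratio test on column x3 — row 1: entry -2 ≤ 0; row 2: 9/1 = 9; row 3: 2/1 = 2. Minimum is 2 at row 3 (x4 leaves); pivot element 1.
Divide row 3 by 1; eliminate column x3 from the other rows.
Second iteration: most negative obj-row entry is -19/3 in column x1, so x1 enters.
Ratio test on column x1 — row 1: entry -1/3 ≤ 0; row 2: 7/(1/3) = 21; row 3: 2/(1/3) = 6. Minimum is 6 at row 3 (x3 leaves); pivot element 1/3.
Divide row 3 by 1/3; eliminate column x1 from the other rows.
After both pivots, the entry at constraint row 1, column s3 is 0.

0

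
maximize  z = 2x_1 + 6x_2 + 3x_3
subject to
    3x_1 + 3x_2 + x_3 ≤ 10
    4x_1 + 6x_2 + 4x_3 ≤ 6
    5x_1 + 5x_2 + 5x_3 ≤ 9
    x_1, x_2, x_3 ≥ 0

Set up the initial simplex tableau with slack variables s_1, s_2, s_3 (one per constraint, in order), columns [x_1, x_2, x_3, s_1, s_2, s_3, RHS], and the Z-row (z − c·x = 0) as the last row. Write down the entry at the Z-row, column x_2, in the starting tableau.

-6

The Z-row carries the negated objective coefficients: the x_2 entry is -6.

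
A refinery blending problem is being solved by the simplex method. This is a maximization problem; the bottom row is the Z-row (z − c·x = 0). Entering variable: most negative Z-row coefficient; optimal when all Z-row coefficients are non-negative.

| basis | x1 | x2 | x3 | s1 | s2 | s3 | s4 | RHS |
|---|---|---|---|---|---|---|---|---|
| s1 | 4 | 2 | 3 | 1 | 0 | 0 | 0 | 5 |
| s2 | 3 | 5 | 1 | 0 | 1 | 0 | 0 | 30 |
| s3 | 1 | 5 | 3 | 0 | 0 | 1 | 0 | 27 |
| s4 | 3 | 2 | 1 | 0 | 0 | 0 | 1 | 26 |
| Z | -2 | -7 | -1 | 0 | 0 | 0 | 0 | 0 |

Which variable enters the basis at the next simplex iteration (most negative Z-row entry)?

x2

Negative Z-row entries: x1: -2, x2: -7, x3: -1.
The most negative is -7 in column x2, so x2 enters.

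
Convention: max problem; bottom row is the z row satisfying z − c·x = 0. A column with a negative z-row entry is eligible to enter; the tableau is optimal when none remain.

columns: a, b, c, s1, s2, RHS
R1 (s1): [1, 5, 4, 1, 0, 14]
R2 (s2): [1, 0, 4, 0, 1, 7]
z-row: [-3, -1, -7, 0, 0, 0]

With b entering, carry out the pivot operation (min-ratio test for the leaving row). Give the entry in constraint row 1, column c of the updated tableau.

4/5

Ratio test on column b — row 1: 14/5 = 14/5; row 2: entry 0 ≤ 0. Minimum is 14/5 at row 1 (s1 leaves); pivot element 5.
Divide row 1 by 5; eliminate column b from the other rows.
In the new row 1, the c entry is the old entry divided by the pivot: 4/5 = 4/5.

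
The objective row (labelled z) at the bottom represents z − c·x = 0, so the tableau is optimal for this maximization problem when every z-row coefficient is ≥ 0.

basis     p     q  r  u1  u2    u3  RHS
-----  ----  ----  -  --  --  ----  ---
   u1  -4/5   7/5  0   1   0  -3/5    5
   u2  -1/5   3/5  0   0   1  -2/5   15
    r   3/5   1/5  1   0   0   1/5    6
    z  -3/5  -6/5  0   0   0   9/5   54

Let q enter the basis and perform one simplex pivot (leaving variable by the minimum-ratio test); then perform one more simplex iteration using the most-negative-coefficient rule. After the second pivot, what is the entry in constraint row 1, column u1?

Ratio test on column q — row 1: 5/(7/5) = 25/7; row 2: 15/(3/5) = 25; row 3: 6/(1/5) = 30. Minimum is 25/7 at row 1 (u1 leaves); pivot element 7/5.
Divide row 1 by 7/5; eliminate column q from the other rows.
Second iteration: most negative z-row entry is -9/7 in column p, so p enters.
Ratio test on column p — row 1: entry -4/7 ≤ 0; row 2: (90/7)/(1/7) = 90; row 3: (37/7)/(5/7) = 37/5. Minimum is 37/5 at row 3 (r leaves); pivot element 5/7.
Divide row 3 by 5/7; eliminate column p from the other rows.
After both pivots, the entry at constraint row 1, column u1 is 3/5.

3/5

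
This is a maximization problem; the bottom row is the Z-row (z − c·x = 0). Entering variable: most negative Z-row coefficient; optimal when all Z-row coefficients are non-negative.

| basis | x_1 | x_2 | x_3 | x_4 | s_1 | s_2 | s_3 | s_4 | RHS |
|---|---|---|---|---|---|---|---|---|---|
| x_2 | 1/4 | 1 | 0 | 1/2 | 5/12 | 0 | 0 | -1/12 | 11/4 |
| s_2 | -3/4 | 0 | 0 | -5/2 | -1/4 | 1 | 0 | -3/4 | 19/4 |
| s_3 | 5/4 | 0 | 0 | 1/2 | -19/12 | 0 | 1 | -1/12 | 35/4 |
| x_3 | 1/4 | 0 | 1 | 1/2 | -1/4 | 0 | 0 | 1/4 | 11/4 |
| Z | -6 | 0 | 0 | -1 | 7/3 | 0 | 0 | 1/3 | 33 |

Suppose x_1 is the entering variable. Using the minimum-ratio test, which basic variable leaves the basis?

Column x_1 entries and ratios — x_2: (11/4)/(1/4) = 11; s_2: -3/4 ≤ 0, skip; s_3: (35/4)/(5/4) = 7; x_3: (11/4)/(1/4) = 11.
Smallest ratio is 7 in the row of s_3, so s_3 leaves.

s_3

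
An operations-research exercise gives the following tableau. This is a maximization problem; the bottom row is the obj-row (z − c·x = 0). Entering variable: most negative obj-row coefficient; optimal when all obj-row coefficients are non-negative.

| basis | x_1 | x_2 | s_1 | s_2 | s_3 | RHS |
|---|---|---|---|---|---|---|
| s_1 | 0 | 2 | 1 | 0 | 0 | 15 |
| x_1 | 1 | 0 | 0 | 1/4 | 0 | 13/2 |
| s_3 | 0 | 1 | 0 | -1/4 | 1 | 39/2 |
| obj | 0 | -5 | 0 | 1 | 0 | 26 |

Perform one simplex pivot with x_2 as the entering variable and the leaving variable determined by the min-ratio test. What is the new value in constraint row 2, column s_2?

1/4

Ratio test on column x_2 — row 1: 15/2 = 15/2; row 2: entry 0 ≤ 0; row 3: (39/2)/1 = 39/2. Minimum is 15/2 at row 1 (s_1 leaves); pivot element 2.
Divide row 1 by 2; eliminate column x_2 from the other rows.
Row 2 update in column s_2: 1/4 − 0·0 = 1/4.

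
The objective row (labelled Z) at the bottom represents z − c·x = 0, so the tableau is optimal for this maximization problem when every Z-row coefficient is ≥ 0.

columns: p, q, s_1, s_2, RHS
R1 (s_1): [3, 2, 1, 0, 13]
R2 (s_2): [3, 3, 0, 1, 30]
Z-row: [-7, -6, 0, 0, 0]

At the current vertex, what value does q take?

0

q is not in the basis, so in the current basic feasible solution q = 0.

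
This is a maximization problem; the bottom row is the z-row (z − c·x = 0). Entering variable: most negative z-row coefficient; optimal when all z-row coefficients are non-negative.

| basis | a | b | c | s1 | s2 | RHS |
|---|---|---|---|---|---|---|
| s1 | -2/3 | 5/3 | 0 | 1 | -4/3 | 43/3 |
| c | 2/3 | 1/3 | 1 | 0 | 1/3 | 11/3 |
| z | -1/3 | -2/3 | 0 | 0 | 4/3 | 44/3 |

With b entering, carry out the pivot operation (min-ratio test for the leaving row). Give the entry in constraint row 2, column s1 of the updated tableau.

-1/5

Ratio test on column b — row 1: (43/3)/(5/3) = 43/5; row 2: (11/3)/(1/3) = 11. Minimum is 43/5 at row 1 (s1 leaves); pivot element 5/3.
Divide row 1 by 5/3; eliminate column b from the other rows.
Row 2 update in column s1: 0 − (1/3)·(3/5) = -1/5.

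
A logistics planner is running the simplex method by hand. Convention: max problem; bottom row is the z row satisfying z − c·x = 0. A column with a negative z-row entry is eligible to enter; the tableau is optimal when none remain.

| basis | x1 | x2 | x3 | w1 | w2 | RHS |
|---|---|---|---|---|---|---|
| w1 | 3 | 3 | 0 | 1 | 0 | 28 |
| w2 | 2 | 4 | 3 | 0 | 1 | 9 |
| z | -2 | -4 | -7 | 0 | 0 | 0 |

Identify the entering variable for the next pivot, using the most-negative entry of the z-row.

Negative z-row entries: x1: -2, x2: -4, x3: -7.
The most negative is -7 in column x3, so x3 enters.

x3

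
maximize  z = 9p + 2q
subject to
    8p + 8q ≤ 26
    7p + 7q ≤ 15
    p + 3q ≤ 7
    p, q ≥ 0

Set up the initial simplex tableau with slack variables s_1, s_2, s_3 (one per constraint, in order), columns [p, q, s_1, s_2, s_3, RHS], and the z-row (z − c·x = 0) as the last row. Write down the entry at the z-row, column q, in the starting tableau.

The z-row carries the negated objective coefficients: the q entry is -2.

-2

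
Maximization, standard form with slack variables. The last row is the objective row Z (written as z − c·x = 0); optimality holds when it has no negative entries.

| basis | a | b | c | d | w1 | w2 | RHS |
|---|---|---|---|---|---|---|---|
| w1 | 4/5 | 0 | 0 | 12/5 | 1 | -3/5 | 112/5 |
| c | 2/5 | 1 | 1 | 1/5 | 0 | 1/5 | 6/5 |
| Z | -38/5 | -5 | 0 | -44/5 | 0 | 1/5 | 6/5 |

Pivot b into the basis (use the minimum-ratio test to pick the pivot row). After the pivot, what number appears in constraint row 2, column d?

Ratio test on column b — row 1: entry 0 ≤ 0; row 2: (6/5)/1 = 6/5. Minimum is 6/5 at row 2 (c leaves); pivot element 1.
Divide row 2 by 1; eliminate column b from the other rows.
In the new row 2, the d entry is the old entry divided by the pivot: (1/5)/1 = 1/5.

1/5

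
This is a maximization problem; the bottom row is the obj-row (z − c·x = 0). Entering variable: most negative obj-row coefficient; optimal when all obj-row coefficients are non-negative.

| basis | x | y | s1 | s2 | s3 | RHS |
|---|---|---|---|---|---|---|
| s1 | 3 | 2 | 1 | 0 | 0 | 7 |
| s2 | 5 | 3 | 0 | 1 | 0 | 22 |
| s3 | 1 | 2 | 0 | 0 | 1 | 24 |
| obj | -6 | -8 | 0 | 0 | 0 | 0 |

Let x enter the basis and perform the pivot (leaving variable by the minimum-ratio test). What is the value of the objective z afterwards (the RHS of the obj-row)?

14

Ratio test on column x — row 1: 7/3 = 7/3; row 2: 22/5 = 22/5; row 3: 24/1 = 24. Minimum is 7/3 at row 1 (s1 leaves); pivot element 3.
Pivot on row 1; the obj-row RHS becomes 0 − (-6)·(7/3) = 14.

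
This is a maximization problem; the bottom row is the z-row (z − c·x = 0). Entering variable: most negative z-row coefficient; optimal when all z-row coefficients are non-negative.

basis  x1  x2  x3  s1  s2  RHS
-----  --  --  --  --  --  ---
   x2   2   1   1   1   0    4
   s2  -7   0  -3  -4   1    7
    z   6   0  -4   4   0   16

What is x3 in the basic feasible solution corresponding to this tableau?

0

x3 is not in the basis, so in the current basic feasible solution x3 = 0.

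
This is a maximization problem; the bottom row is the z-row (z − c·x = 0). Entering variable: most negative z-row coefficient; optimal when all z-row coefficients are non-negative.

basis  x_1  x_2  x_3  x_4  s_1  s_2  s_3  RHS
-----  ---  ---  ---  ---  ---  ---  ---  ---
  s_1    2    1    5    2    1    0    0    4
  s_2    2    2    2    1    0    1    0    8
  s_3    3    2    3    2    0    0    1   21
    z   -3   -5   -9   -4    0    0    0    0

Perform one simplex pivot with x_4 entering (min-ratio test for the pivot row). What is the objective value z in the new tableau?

8

Ratio test on column x_4 — row 1: 4/2 = 2; row 2: 8/1 = 8; row 3: 21/2 = 21/2. Minimum is 2 at row 1 (s_1 leaves); pivot element 2.
Pivot on row 1; the z-row RHS becomes 0 − (-4)·2 = 8.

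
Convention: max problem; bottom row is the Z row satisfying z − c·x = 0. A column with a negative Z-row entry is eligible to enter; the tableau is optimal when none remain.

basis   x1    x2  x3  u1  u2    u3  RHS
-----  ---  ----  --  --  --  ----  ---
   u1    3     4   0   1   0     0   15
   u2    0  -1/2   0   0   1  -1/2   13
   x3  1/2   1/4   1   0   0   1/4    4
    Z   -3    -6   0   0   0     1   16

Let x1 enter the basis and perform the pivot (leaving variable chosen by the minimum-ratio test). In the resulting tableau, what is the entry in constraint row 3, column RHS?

Ratio test on column x1 — row 1: 15/3 = 5; row 2: entry 0 ≤ 0; row 3: 4/(1/2) = 8. Minimum is 5 at row 1 (u1 leaves); pivot element 3.
Divide row 1 by 3; eliminate column x1 from the other rows.
Row 3 update in column RHS: 4 − (1/2)·5 = 3/2.

3/2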